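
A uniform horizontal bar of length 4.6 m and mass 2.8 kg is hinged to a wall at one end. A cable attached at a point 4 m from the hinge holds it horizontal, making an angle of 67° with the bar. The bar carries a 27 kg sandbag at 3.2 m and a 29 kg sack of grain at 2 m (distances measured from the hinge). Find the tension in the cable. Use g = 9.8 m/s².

Taking torques about the hinge:
Beam weight: 2.8 × 9.8 = 27.44 N down at 2.3 m → arm 2.3 m, τ = 27.44 × 2.3 = 63.11 N·m clockwise.
Sandbag: 27 × 9.8 = 264.6 N down at 3.2 m → arm 3.2 m, τ = 264.6 × 3.2 = 846.7 N·m clockwise.
Sack of grain: 29 × 9.8 = 284.2 N down at 2 m → arm 2 m, τ = 284.2 × 2 = 568.4 N·m clockwise.
Total clockwise load moment = 1478 N·m.
The cable tension T acts at 4 m; only its component perpendicular to the bar, T sinθ, produces torque. sin 67° = 0.9205.
Balancing moments: T × 4 × 0.9205 = 1478, giving T = 1478 / 3.682 = 401 N.

T ≈ 401 N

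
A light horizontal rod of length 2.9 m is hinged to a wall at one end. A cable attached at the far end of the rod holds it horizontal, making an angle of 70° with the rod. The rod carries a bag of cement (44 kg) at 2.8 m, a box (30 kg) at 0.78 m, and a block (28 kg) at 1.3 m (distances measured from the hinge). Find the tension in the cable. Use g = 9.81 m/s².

Taking torques about the hinge:
Bag of cement: 44 × 9.81 = 431.6 N down at 2.8 m → arm 2.8 m, τ = 431.6 × 2.8 = 1208 N·m clockwise.
Box: 30 × 9.81 = 294.3 N down at 0.78 m → arm 0.78 m, τ = 294.3 × 0.78 = 229.6 N·m clockwise.
Block: 28 × 9.81 = 274.7 N down at 1.3 m → arm 1.3 m, τ = 274.7 × 1.3 = 357.1 N·m clockwise.
Total clockwise load moment = 1795 N·m.
The cable tension T acts at 2.9 m; only its component perpendicular to the rod, T sinθ, produces torque. sin 70° = 0.9397.
For rotational equilibrium, T × 2.9 × 0.9397 = 1795, so T = 1795 / 2.725 = 659 N.

T ≈ 659 N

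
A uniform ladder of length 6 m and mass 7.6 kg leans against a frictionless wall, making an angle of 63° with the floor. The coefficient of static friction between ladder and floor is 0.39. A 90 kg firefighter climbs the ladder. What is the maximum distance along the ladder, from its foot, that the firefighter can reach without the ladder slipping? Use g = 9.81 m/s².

Choose the foot of the ladder as the axis so the floor normal and friction both act there and drop out.
Ladder weight 7.6×9.81 = 74.56 N acts at 3 m along the ladder; its horizontal arm is 3·cos63° = 1.362 m → τ = 101.6 N·m clockwise.
Firefighter weight 90×9.81 = 882.9 N at distance d → arm d·cos63° → τ = 882.9·d·0.454 clockwise.
Wall normal N at the top has arm L sinθ = 5.346 m counterclockwise, so Στ = 0 gives N·5.346 = 101.6 + 400.8·d.
ΣFy = 0 ⇒ N_floor = 957.5 N, so the maximum friction is μ_s·N_floor = 0.39×957.5 = 373.4 N. ΣFx = 0 ⇒ N_wall = f, so at the slipping point N = 373.4 N.
Substituting: 373.4×5.346 = 101.6 + 400.8·d ⇒ d = (1996 − 101.6) / 400.8 = 4.73 m.

d ≈ 4.73 m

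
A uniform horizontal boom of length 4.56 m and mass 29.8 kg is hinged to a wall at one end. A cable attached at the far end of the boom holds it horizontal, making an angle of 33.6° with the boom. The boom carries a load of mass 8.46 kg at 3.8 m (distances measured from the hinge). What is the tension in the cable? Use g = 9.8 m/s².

T ≈ 389 N

Take moments about the hinge.
Beam weight: 29.8 × 9.8 = 292 N down at 2.28 m → arm 2.28 m, τ = 292 × 2.28 = 665.8 N·m clockwise.
Load: 8.46 × 9.8 = 82.91 N down at 3.8 m → arm 3.8 m, τ = 82.91 × 3.8 = 315.1 N·m clockwise.
Total clockwise load moment = 980.9 N·m.
The cable tension T acts at 4.56 m; only its component perpendicular to the boom, T sinθ, produces torque. sin 33.6° = 0.5534.
Στ = 0 ⇒ T × 4.56 × 0.5534 = 980.9 ⇒ T = 980.9 / 2.524 = 389 N.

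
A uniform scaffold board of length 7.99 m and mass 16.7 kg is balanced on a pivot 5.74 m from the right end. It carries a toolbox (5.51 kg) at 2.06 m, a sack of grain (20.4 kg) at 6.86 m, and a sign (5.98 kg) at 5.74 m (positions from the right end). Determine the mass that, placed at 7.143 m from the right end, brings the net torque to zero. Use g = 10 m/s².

m ≈ 18.9 kg

Take moments about the pivot (at 5.74 m from the right end).
Beam weight: 16.7 × 10 = 167 N down at 3.995 m → arm 1.745 m, τ = 167 × 1.745 = 291.4 N·m clockwise.
Toolbox: 5.51 × 10 = 55.1 N down at 2.06 m → arm 3.68 m, τ = 55.1 × 3.68 = 202.8 N·m clockwise.
Sack of grain: 20.4 × 10 = 204 N down at 6.86 m → arm 1.12 m, τ = 204 × 1.12 = 228.5 N·m counterclockwise.
Sign: acts at the pivot, moment arm 0 → no torque.
Net moment of known loads = 265.7 N·m clockwise.
An unknown mass m at 7.143 m has arm 1.403 m; its moment is m·g·1.403 counterclockwise.
For rotational equilibrium, m × 10 × 1.403 = 265.7, so m = 265.7 / (10 × 1.403) = 18.9 kg.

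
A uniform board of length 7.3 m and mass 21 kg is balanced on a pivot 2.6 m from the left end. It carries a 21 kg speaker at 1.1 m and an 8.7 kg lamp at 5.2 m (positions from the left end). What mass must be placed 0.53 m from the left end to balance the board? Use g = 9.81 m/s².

m ≈ 6.36 kg

Choose the pivot (at 2.6 m from the left end) as the axis so the support reaction has zero arm there.
Beam weight: 21 × 9.81 = 206 N down at 3.65 m → arm 1.05 m, τ = 206 × 1.05 = 216.3 N·m clockwise.
Speaker: 21 × 9.81 = 206 N down at 1.1 m → arm 1.5 m, τ = 206 × 1.5 = 309 N·m counterclockwise.
Lamp: 8.7 × 9.81 = 85.35 N down at 5.2 m → arm 2.6 m, τ = 85.35 × 2.6 = 221.9 N·m clockwise.
Net moment of known loads = 129.2 N·m clockwise.
An unknown mass m at 0.53 m has arm 2.07 m; its moment is m·g·2.07 counterclockwise.
Balancing moments: m × 9.81 × 2.07 = 129.2, giving m = 129.2 / (9.81 × 2.07) = 6.36 kg.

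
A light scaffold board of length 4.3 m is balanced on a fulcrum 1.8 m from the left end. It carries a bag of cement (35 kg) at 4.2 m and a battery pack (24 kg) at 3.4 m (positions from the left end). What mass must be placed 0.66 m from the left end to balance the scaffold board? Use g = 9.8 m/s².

m ≈ 107 kg

Sum moments about the fulcrum (at 1.8 m from the left end) (the support reaction has zero arm there).
Bag of cement: 35 × 9.8 = 343 N down at 4.2 m → arm 2.4 m, τ = 343 × 2.4 = 823.2 N·m clockwise.
Battery pack: 24 × 9.8 = 235.2 N down at 3.4 m → arm 1.6 m, τ = 235.2 × 1.6 = 376.3 N·m clockwise.
Net moment of known loads = 1200 N·m clockwise.
An unknown mass m at 0.66 m has arm 1.14 m; its moment is m·g·1.14 counterclockwise.
Στ = 0 ⇒ m × 9.8 × 1.14 = 1200 ⇒ m = 1200 / (9.8 × 1.14) = 107 kg.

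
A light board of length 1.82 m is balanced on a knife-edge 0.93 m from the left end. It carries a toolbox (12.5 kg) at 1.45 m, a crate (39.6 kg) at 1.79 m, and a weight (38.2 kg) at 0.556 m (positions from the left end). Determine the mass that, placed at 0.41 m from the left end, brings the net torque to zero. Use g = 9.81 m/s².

Sum moments about the knife-edge (at 0.93 m from the left end) (the support reaction has zero arm there).
Toolbox: 12.5 × 9.81 = 122.6 N down at 1.45 m → arm 0.52 m, τ = 122.6 × 0.52 = 63.75 N·m clockwise.
Crate: 39.6 × 9.81 = 388.5 N down at 1.79 m → arm 0.86 m, τ = 388.5 × 0.86 = 334.1 N·m clockwise.
Weight: 38.2 × 9.81 = 374.7 N down at 0.556 m → arm 0.374 m, τ = 374.7 × 0.374 = 140.1 N·m counterclockwise.
Net moment of known loads = 257.8 N·m clockwise.
An unknown mass m at 0.41 m has arm 0.52 m; its moment is m·g·0.52 counterclockwise.
For rotational equilibrium, m × 9.81 × 0.52 = 257.8, so m = 257.8 / (9.81 × 0.52) = 50.5 kg.

m ≈ 50.5 kg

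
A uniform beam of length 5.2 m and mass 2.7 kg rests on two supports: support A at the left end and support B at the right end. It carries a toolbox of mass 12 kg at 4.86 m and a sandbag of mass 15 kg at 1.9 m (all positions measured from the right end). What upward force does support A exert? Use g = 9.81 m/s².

About support B:
Beam weight: 2.7 × 9.81 = 26.49 N down at 2.6 m → arm 2.6 m, τ = 26.49 × 2.6 = 68.87 N·m counterclockwise.
Toolbox: 12 × 9.81 = 117.7 N down at 4.86 m → arm 4.86 m, τ = 117.7 × 4.86 = 572 N·m counterclockwise.
Sandbag: 15 × 9.81 = 147.2 N down at 1.9 m → arm 1.9 m, τ = 147.2 × 1.9 = 279.7 N·m counterclockwise.
Net load moment about support B = 920.6 N·m counterclockwise.
Reaction R at support A is upward at 5.2 m, arm 5.2 m → moment R × 5.2 clockwise.
For rotational equilibrium, R × 5.2 = 920.6, so R = 177 N.

R_A ≈ 177 N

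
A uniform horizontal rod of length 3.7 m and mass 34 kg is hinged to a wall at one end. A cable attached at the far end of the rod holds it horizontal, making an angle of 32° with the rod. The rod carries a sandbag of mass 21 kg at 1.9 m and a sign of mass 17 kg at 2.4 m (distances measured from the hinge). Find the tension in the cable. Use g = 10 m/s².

Taking torques about the hinge:
Beam weight: 34 × 10 = 340 N down at 1.85 m → arm 1.85 m, τ = 340 × 1.85 = 629 N·m clockwise.
Sandbag: 21 × 10 = 210 N down at 1.9 m → arm 1.9 m, τ = 210 × 1.9 = 399 N·m clockwise.
Sign: 17 × 10 = 170 N down at 2.4 m → arm 2.4 m, τ = 170 × 2.4 = 408 N·m clockwise.
Total clockwise load moment = 1436 N·m.
The cable tension T acts at 3.7 m; only its component perpendicular to the rod, T sinθ, produces torque. sin 32° = 0.5299.
Στ = 0 ⇒ T × 3.7 × 0.5299 = 1436 ⇒ T = 1436 / 1.961 = 732 N.

T ≈ 732 N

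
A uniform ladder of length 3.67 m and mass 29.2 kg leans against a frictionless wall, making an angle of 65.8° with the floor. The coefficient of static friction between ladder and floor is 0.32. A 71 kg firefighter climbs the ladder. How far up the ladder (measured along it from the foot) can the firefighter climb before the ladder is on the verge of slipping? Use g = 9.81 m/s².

Take moments about the foot of the ladder.
Ladder weight 29.2×9.81 = 286.5 N acts at 1.835 m along the ladder; its horizontal arm is 1.835·cos65.8° = 0.7522 m → τ = 215.5 N·m clockwise.
Firefighter weight 71×9.81 = 696.5 N at distance d → arm d·cos65.8° → τ = 696.5·d·0.4099 clockwise.
Wall normal N at the top has arm L sinθ = 3.347 m counterclockwise, so Στ = 0 gives N·3.347 = 215.5 + 285.5·d.
ΣFy = 0 ⇒ N_floor = 983 N, so the maximum friction is μ_s·N_floor = 0.32×983 = 314.6 N. ΣFx = 0 ⇒ N_wall = f, so at the slipping point N = 314.6 N.
Substituting: 314.6×3.347 = 215.5 + 285.5·d ⇒ d = (1053 − 215.5) / 285.5 = 2.93 m.

d ≈ 2.93 m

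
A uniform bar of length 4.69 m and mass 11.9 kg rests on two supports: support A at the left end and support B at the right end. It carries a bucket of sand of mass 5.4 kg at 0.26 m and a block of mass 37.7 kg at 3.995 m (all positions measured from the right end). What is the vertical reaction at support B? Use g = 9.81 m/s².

R_B ≈ 163 N

Taking torques about support A:
Beam weight: 11.9 × 9.81 = 116.7 N down at 2.345 m → arm 2.345 m, τ = 116.7 × 2.345 = 273.7 N·m clockwise.
Bucket of sand: 5.4 × 9.81 = 52.97 N down at 0.26 m → arm 4.43 m, τ = 52.97 × 4.43 = 234.7 N·m clockwise.
Block: 37.7 × 9.81 = 369.8 N down at 3.995 m → arm 0.695 m, τ = 369.8 × 0.695 = 257 N·m clockwise.
Net load moment about support A = 765.4 N·m clockwise.
Reaction R at support B is upward at 0 m, arm 4.69 m → moment R × 4.69 counterclockwise.
Balancing moments: R × 4.69 = 765.4, giving R = 163 N.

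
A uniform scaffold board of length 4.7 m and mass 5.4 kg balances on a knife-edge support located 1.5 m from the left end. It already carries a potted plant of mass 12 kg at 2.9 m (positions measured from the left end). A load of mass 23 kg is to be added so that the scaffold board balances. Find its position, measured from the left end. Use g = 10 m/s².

x ≈ 0.57 m from the left end

Choose the knife-edge support (at 1.5 m from the left end) as the axis so the support reaction has zero arm there.
Beam weight: 5.4 × 10 = 54 N down at 2.35 m → arm 0.85 m, τ = 54 × 0.85 = 45.9 N·m clockwise.
Potted plant: 12 × 10 = 120 N down at 2.9 m → arm 1.4 m, τ = 120 × 1.4 = 168 N·m clockwise.
Net moment of existing loads = 213.9 N·m clockwise.
The load weighs 23 × 10 = 230 N and must supply an equal counterclockwise moment, so its lever arm about the knife-edge support is 213.9 / 230 = 0.93 m.
That puts it at 1.5 − 0.93 = 0.57 m from the left end.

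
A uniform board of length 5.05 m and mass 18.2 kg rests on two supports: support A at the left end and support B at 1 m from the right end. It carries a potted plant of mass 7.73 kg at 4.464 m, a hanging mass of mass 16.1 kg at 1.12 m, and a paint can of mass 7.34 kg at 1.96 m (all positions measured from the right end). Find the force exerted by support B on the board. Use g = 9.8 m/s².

R_B ≈ 330 N

About support A:
Beam weight: 18.2 × 9.8 = 178.4 N down at 2.525 m → arm 2.525 m, τ = 178.4 × 2.525 = 450.5 N·m clockwise.
Potted plant: 7.73 × 9.8 = 75.75 N down at 4.464 m → arm 0.586 m, τ = 75.75 × 0.586 = 44.39 N·m clockwise.
Hanging mass: 16.1 × 9.8 = 157.8 N down at 1.12 m → arm 3.93 m, τ = 157.8 × 3.93 = 620.2 N·m clockwise.
Paint can: 7.34 × 9.8 = 71.93 N down at 1.96 m → arm 3.09 m, τ = 71.93 × 3.09 = 222.3 N·m clockwise.
Net load moment about support A = 1337 N·m clockwise.
Reaction R at support B is upward at 1 m, arm 4.05 m → moment R × 4.05 counterclockwise.
Στ = 0 ⇒ R × 4.05 = 1337 ⇒ R = 330 N.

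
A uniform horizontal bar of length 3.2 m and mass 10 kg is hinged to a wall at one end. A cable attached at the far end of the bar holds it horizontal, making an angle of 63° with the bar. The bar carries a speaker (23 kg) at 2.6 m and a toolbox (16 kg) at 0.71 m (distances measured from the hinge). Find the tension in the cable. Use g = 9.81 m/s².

T ≈ 300 N

Sum moments about the hinge (the unknown hinge reaction has zero arm there).
Beam weight: 10 × 9.81 = 98.1 N down at 1.6 m → arm 1.6 m, τ = 98.1 × 1.6 = 157 N·m clockwise.
Speaker: 23 × 9.81 = 225.6 N down at 2.6 m → arm 2.6 m, τ = 225.6 × 2.6 = 586.6 N·m clockwise.
Toolbox: 16 × 9.81 = 157 N down at 0.71 m → arm 0.71 m, τ = 157 × 0.71 = 111.5 N·m clockwise.
Total clockwise load moment = 855.1 N·m.
The cable tension T acts at 3.2 m; only its component perpendicular to the bar, T sinθ, produces torque. sin 63° = 0.891.
Στ = 0 ⇒ T × 3.2 × 0.891 = 855.1 ⇒ T = 855.1 / 2.851 = 300 N.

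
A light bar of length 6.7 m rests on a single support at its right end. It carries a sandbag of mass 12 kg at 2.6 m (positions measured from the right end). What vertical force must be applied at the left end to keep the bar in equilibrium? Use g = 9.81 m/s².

Taking torques about the right end:
Sandbag: 12 × 9.81 = 117.7 N down at 2.6 m → arm 2.6 m, τ = 117.7 × 2.6 = 306 N·m counterclockwise.
Net moment of the loads = 306 N·m counterclockwise.
The upward force F acts at the left end, arm 6.7 m, giving F × 6.7 clockwise.
For rotational equilibrium, F × 6.7 = 306, so F = 306 / 6.7 = 45.7 N.

F ≈ 45.7 N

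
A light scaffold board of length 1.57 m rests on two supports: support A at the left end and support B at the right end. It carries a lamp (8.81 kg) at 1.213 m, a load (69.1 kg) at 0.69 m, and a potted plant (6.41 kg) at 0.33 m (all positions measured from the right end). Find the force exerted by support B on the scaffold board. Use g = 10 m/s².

About support A:
Lamp: 8.81 × 10 = 88.1 N down at 1.213 m → arm 0.357 m, τ = 88.1 × 0.357 = 31.45 N·m clockwise.
Load: 69.1 × 10 = 691 N down at 0.69 m → arm 0.88 m, τ = 691 × 0.88 = 608.1 N·m clockwise.
Potted plant: 6.41 × 10 = 64.1 N down at 0.33 m → arm 1.24 m, τ = 64.1 × 1.24 = 79.48 N·m clockwise.
Net load moment about support A = 719 N·m clockwise.
Reaction R at support B is upward at 0 m, arm 1.57 m → moment R × 1.57 counterclockwise.
Στ = 0 ⇒ R × 1.57 = 719 ⇒ R = 458 N.

R_B ≈ 458 N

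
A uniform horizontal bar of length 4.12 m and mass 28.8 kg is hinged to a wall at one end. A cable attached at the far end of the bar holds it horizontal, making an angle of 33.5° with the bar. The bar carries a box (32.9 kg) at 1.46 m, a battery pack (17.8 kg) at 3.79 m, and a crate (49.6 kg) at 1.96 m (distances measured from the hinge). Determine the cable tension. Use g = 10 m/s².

Taking torques about the hinge:
Beam weight: 28.8 × 10 = 288 N down at 2.06 m → arm 2.06 m, τ = 288 × 2.06 = 593.3 N·m clockwise.
Box: 32.9 × 10 = 329 N down at 1.46 m → arm 1.46 m, τ = 329 × 1.46 = 480.3 N·m clockwise.
Battery pack: 17.8 × 10 = 178 N down at 3.79 m → arm 3.79 m, τ = 178 × 3.79 = 674.6 N·m clockwise.
Crate: 49.6 × 10 = 496 N down at 1.96 m → arm 1.96 m, τ = 496 × 1.96 = 972.2 N·m clockwise.
Total clockwise load moment = 2720 N·m.
The cable tension T acts at 4.12 m; only its component perpendicular to the bar, T sinθ, produces torque. sin 33.5° = 0.5519.
Στ = 0 ⇒ T × 4.12 × 0.5519 = 2720 ⇒ T = 2720 / 2.274 = 1200 N.

T ≈ 1200 N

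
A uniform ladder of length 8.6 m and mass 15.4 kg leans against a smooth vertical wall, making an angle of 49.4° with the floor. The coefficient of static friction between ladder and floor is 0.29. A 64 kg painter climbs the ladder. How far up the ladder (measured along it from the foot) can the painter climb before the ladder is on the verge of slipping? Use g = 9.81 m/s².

Choose the foot of the ladder as the axis so the floor normal and friction both act there and drop out.
Ladder weight 15.4×9.81 = 151.1 N acts at 4.3 m along the ladder; its horizontal arm is 4.3·cos49.4° = 2.798 m → τ = 422.8 N·m clockwise.
Painter weight 64×9.81 = 627.8 N at distance d → arm d·cos49.4° → τ = 627.8·d·0.6508 clockwise.
Wall normal N at the top has arm L sinθ = 6.53 m counterclockwise, so Στ = 0 gives N·6.53 = 422.8 + 408.6·d.
ΣFy = 0 ⇒ N_floor = 778.9 N, so the maximum friction is μ_s·N_floor = 0.29×778.9 = 225.9 N. ΣFx = 0 ⇒ N_wall = f, so at the slipping point N = 225.9 N.
Substituting: 225.9×6.53 = 422.8 + 408.6·d ⇒ d = (1475 − 422.8) / 408.6 = 2.58 m.

d ≈ 2.58 m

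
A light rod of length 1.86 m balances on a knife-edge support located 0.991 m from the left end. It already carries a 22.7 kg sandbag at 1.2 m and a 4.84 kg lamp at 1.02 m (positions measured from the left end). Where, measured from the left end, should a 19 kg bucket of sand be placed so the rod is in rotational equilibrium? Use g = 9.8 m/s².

Sum moments about the knife-edge support (at 0.991 m from the left end) (the support reaction has zero arm there).
Sandbag: 22.7 × 9.8 = 222.5 N down at 1.2 m → arm 0.209 m, τ = 222.5 × 0.209 = 46.5 N·m clockwise.
Lamp: 4.84 × 9.8 = 47.43 N down at 1.02 m → arm 0.029 m, τ = 47.43 × 0.029 = 1.375 N·m clockwise.
Net moment of existing loads = 47.88 N·m clockwise.
The bucket of sand weighs 19 × 9.8 = 186.2 N and must supply an equal counterclockwise moment, so its lever arm about the knife-edge support is 47.88 / 186.2 = 0.257 m.
That puts it at 0.991 − 0.257 = 0.734 m from the left end.

x ≈ 0.734 m from the left end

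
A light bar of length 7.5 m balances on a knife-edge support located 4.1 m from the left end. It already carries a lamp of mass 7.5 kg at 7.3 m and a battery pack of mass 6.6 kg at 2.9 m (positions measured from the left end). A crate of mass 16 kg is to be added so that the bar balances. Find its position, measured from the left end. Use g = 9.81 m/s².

x ≈ 3.09 m from the left end

About the knife-edge support (at 4.1 m from the left end):
Lamp: 7.5 × 9.81 = 73.58 N down at 7.3 m → arm 3.2 m, τ = 73.58 × 3.2 = 235.5 N·m clockwise.
Battery pack: 6.6 × 9.81 = 64.75 N down at 2.9 m → arm 1.2 m, τ = 64.75 × 1.2 = 77.7 N·m counterclockwise.
Net moment of existing loads = 157.8 N·m clockwise.
The crate weighs 16 × 9.81 = 157 N and must supply an equal counterclockwise moment, so its lever arm about the knife-edge support is 157.8 / 157 = 1.01 m.
That puts it at 4.1 − 1.01 = 3.09 m from the left end.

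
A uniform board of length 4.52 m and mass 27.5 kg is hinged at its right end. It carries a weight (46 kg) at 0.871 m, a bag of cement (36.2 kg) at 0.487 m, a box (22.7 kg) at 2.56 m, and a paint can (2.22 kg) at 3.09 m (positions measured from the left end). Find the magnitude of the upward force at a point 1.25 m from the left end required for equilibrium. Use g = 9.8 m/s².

Taking torques about the right end:
Beam weight: 27.5 × 9.8 = 269.5 N down at 2.26 m → arm 2.26 m, τ = 269.5 × 2.26 = 609.1 N·m counterclockwise.
Weight: 46 × 9.8 = 450.8 N down at 0.871 m → arm 3.649 m, τ = 450.8 × 3.649 = 1645 N·m counterclockwise.
Bag of cement: 36.2 × 9.8 = 354.8 N down at 0.487 m → arm 4.033 m, τ = 354.8 × 4.033 = 1431 N·m counterclockwise.
Box: 22.7 × 9.8 = 222.5 N down at 2.56 m → arm 1.96 m, τ = 222.5 × 1.96 = 436.1 N·m counterclockwise.
Paint can: 2.22 × 9.8 = 21.76 N down at 3.09 m → arm 1.43 m, τ = 21.76 × 1.43 = 31.12 N·m counterclockwise.
Net moment of the loads = 4152 N·m counterclockwise.
The upward force F acts at a point 1.25 m from the left end, arm 3.27 m, giving F × 3.27 clockwise.
Στ = 0 ⇒ F × 3.27 = 4152 ⇒ F = 4152 / 3.27 = 1270 N.

F ≈ 1270 N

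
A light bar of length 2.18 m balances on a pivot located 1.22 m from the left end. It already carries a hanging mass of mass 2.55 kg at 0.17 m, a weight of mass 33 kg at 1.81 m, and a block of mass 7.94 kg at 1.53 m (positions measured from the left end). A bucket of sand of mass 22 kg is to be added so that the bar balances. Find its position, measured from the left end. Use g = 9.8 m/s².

x ≈ 0.345 m from the left end

Choose the pivot (at 1.22 m from the left end) as the axis so the support reaction has zero arm there.
Hanging mass: 2.55 × 9.8 = 24.99 N down at 0.17 m → arm 1.05 m, τ = 24.99 × 1.05 = 26.24 N·m counterclockwise.
Weight: 33 × 9.8 = 323.4 N down at 1.81 m → arm 0.59 m, τ = 323.4 × 0.59 = 190.8 N·m clockwise.
Block: 7.94 × 9.8 = 77.81 N down at 1.53 m → arm 0.31 m, τ = 77.81 × 0.31 = 24.12 N·m clockwise.
Net moment of existing loads = 188.7 N·m clockwise.
The bucket of sand weighs 22 × 9.8 = 215.6 N and must supply an equal counterclockwise moment, so its lever arm about the pivot is 188.7 / 215.6 = 0.875 m.
That puts it at 1.22 − 0.875 = 0.345 m from the left end.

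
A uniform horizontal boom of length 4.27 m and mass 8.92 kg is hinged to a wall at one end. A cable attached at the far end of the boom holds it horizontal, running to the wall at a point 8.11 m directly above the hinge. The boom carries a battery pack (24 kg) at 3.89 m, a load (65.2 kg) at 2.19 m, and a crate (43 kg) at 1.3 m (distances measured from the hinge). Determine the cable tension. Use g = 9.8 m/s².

About the hinge:
Beam weight: 8.92 × 9.8 = 87.42 N down at 2.135 m → arm 2.135 m, τ = 87.42 × 2.135 = 186.6 N·m clockwise.
Battery pack: 24 × 9.8 = 235.2 N down at 3.89 m → arm 3.89 m, τ = 235.2 × 3.89 = 914.9 N·m clockwise.
Load: 65.2 × 9.8 = 639 N down at 2.19 m → arm 2.19 m, τ = 639 × 2.19 = 1399 N·m clockwise.
Crate: 43 × 9.8 = 421.4 N down at 1.3 m → arm 1.3 m, τ = 421.4 × 1.3 = 547.8 N·m clockwise.
Total clockwise load moment = 3048 N·m.
The cable tension T acts at 4.27 m; only its component perpendicular to the boom, T sinθ, produces torque. sinθ = h/√(h²+d²) = 8.11/√(8.11²+4.27²) = 0.8848.
Balancing moments: T × 4.27 × 0.8848 = 3048, giving T = 3048 / 3.778 = 807 N.

T ≈ 807 N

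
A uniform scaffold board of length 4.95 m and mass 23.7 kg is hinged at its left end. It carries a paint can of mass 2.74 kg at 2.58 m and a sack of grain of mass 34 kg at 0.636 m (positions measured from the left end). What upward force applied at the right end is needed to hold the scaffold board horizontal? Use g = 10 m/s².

Take moments about the left end.
Beam weight: 23.7 × 10 = 237 N down at 2.475 m → arm 2.475 m, τ = 237 × 2.475 = 586.6 N·m clockwise.
Paint can: 2.74 × 10 = 27.4 N down at 2.58 m → arm 2.58 m, τ = 27.4 × 2.58 = 70.69 N·m clockwise.
Sack of grain: 34 × 10 = 340 N down at 0.636 m → arm 0.636 m, τ = 340 × 0.636 = 216.2 N·m clockwise.
Net moment of the loads = 873.5 N·m clockwise.
The upward force F acts at the right end, arm 4.95 m, giving F × 4.95 counterclockwise.
Στ = 0 ⇒ F × 4.95 = 873.5 ⇒ F = 873.5 / 4.95 = 176 N.

F ≈ 176 N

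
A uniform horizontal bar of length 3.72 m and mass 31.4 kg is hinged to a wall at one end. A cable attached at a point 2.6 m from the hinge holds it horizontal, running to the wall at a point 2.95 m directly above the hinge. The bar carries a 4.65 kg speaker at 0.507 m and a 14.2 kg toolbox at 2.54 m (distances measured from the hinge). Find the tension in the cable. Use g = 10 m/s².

T ≈ 496 N

Take moments about the hinge.
Beam weight: 31.4 × 10 = 314 N down at 1.86 m → arm 1.86 m, τ = 314 × 1.86 = 584 N·m clockwise.
Speaker: 4.65 × 10 = 46.5 N down at 0.507 m → arm 0.507 m, τ = 46.5 × 0.507 = 23.58 N·m clockwise.
Toolbox: 14.2 × 10 = 142 N down at 2.54 m → arm 2.54 m, τ = 142 × 2.54 = 360.7 N·m clockwise.
Total clockwise load moment = 968.3 N·m.
The cable tension T acts at 2.6 m; only its component perpendicular to the bar, T sinθ, produces torque. sinθ = h/√(h²+d²) = 2.95/√(2.95²+2.6²) = 0.7502.
Setting net torque to zero: T × 2.6 × 0.7502 = 968.3 → T = 968.3 / 1.951 = 496 N.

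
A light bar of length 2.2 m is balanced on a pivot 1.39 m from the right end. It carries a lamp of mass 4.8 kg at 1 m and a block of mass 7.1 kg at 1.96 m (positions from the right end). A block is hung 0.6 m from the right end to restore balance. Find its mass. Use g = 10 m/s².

About the pivot (at 1.39 m from the right end):
Lamp: 4.8 × 10 = 48 N down at 1 m → arm 0.39 m, τ = 48 × 0.39 = 18.72 N·m clockwise.
Block: 7.1 × 10 = 71 N down at 1.96 m → arm 0.57 m, τ = 71 × 0.57 = 40.47 N·m counterclockwise.
Net moment of known loads = 21.75 N·m counterclockwise.
An unknown mass m at 0.6 m has arm 0.79 m; its moment is m·g·0.79 clockwise.
Balancing moments: m × 10 × 0.79 = 21.75, giving m = 21.75 / (10 × 0.79) = 2.75 kg.

m ≈ 2.75 kg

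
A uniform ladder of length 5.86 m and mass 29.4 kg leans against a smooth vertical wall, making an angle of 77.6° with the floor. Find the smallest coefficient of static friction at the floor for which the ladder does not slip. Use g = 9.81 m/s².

Choose the foot of the ladder as the axis so the floor normal and friction both act there and drop out.
Ladder weight 29.4×9.81 = 288.4 N acts at 2.93 m along the ladder; its horizontal arm is 2.93·cos77.6° = 0.6292 m → τ = 181.5 N·m clockwise.
Wall normal N acts horizontally at the top; its moment arm is the height L sinθ = 5.86·sin77.6° = 5.723 m, counterclockwise.
Setting net torque to zero: N × 5.723 = 181.5 → N = 31.71 N.
ΣFx = 0 ⇒ f = N_wall = 31.71 N. ΣFy = 0 ⇒ N_floor = 288.4 N.
μ_min = f / N_floor = 31.71 / 288.4 = 0.11.

μ_min ≈ 0.11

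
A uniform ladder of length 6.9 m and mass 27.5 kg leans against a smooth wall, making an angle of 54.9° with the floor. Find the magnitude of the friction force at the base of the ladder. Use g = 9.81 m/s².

Choose the foot of the ladder as the axis so the floor normal and friction both act there and drop out.
Ladder weight 27.5×9.81 = 269.8 N acts at 3.45 m along the ladder; its horizontal arm is 3.45·cos54.9° = 1.984 m → τ = 535.3 N·m clockwise.
Wall normal N acts horizontally at the top; its moment arm is the height L sinθ = 6.9·sin54.9° = 5.645 m, counterclockwise.
For rotational equilibrium, N × 5.645 = 535.3, so N = 94.8 N.
ΣFx = 0: friction at the foot balances the wall's push, so f = N_wall = 94.8 N.

f ≈ 94.8 N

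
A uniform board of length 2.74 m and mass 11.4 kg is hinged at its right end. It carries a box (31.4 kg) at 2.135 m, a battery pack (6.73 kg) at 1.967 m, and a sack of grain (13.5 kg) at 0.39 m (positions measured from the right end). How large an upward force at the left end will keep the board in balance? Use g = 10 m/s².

Taking torques about the right end:
Beam weight: 11.4 × 10 = 114 N down at 1.37 m → arm 1.37 m, τ = 114 × 1.37 = 156.2 N·m counterclockwise.
Box: 31.4 × 10 = 314 N down at 2.135 m → arm 2.135 m, τ = 314 × 2.135 = 670.4 N·m counterclockwise.
Battery pack: 6.73 × 10 = 67.3 N down at 1.967 m → arm 1.967 m, τ = 67.3 × 1.967 = 132.4 N·m counterclockwise.
Sack of grain: 13.5 × 10 = 135 N down at 0.39 m → arm 0.39 m, τ = 135 × 0.39 = 52.65 N·m counterclockwise.
Net moment of the loads = 1012 N·m counterclockwise.
The upward force F acts at the left end, arm 2.74 m, giving F × 2.74 clockwise.
Balancing moments: F × 2.74 = 1012, giving F = 1012 / 2.74 = 369 N.

F ≈ 369 N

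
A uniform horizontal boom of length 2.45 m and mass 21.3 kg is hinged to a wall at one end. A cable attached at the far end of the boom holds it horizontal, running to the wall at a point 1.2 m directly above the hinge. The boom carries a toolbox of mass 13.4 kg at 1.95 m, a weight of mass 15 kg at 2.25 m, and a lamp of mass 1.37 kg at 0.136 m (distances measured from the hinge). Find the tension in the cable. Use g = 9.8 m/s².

Taking torques about the hinge:
Beam weight: 21.3 × 9.8 = 208.7 N down at 1.225 m → arm 1.225 m, τ = 208.7 × 1.225 = 255.7 N·m clockwise.
Toolbox: 13.4 × 9.8 = 131.3 N down at 1.95 m → arm 1.95 m, τ = 131.3 × 1.95 = 256 N·m clockwise.
Weight: 15 × 9.8 = 147 N down at 2.25 m → arm 2.25 m, τ = 147 × 2.25 = 330.8 N·m clockwise.
Lamp: 1.37 × 9.8 = 13.43 N down at 0.136 m → arm 0.136 m, τ = 13.43 × 0.136 = 1.826 N·m clockwise.
Total clockwise load moment = 844.3 N·m.
The cable tension T acts at 2.45 m; only its component perpendicular to the boom, T sinθ, produces torque. sinθ = h/√(h²+d²) = 1.2/√(1.2²+2.45²) = 0.4399.
Setting net torque to zero: T × 2.45 × 0.4399 = 844.3 → T = 844.3 / 1.078 = 783 N.

T ≈ 783 N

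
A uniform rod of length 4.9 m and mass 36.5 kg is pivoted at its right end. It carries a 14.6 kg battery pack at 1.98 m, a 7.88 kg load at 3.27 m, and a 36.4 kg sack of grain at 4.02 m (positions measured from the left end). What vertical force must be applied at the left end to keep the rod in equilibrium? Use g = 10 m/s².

Sum moments about the right end (the unknown pivot reaction has zero arm there).
Beam weight: 36.5 × 10 = 365 N down at 2.45 m → arm 2.45 m, τ = 365 × 2.45 = 894.3 N·m counterclockwise.
Battery pack: 14.6 × 10 = 146 N down at 1.98 m → arm 2.92 m, τ = 146 × 2.92 = 426.3 N·m counterclockwise.
Load: 7.88 × 10 = 78.8 N down at 3.27 m → arm 1.63 m, τ = 78.8 × 1.63 = 128.4 N·m counterclockwise.
Sack of grain: 36.4 × 10 = 364 N down at 4.02 m → arm 0.88 m, τ = 364 × 0.88 = 320.3 N·m counterclockwise.
Net moment of the loads = 1769 N·m counterclockwise.
The upward force F acts at the left end, arm 4.9 m, giving F × 4.9 clockwise.
Balancing moments: F × 4.9 = 1769, giving F = 1769 / 4.9 = 361 N.

F ≈ 361 N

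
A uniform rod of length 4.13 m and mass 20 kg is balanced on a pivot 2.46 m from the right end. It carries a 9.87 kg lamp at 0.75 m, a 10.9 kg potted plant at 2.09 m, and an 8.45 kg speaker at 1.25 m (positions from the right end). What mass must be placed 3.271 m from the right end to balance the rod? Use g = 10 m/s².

m ≈ 48.1 kg

About the pivot (at 2.46 m from the right end):
Beam weight: 20 × 10 = 200 N down at 2.065 m → arm 0.395 m, τ = 200 × 0.395 = 79 N·m clockwise.
Lamp: 9.87 × 10 = 98.7 N down at 0.75 m → arm 1.71 m, τ = 98.7 × 1.71 = 168.8 N·m clockwise.
Potted plant: 10.9 × 10 = 109 N down at 2.09 m → arm 0.37 m, τ = 109 × 0.37 = 40.33 N·m clockwise.
Speaker: 8.45 × 10 = 84.5 N down at 1.25 m → arm 1.21 m, τ = 84.5 × 1.21 = 102.2 N·m clockwise.
Net moment of known loads = 390.3 N·m clockwise.
An unknown mass m at 3.271 m has arm 0.811 m; its moment is m·g·0.811 counterclockwise.
Balancing moments: m × 10 × 0.811 = 390.3, giving m = 390.3 / (10 × 0.811) = 48.1 kg.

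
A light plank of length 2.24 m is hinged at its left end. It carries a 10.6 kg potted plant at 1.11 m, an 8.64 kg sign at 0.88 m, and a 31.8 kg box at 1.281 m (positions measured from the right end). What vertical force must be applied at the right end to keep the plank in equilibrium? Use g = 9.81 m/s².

F ≈ 237 N

About the left end:
Potted plant: 10.6 × 9.81 = 104 N down at 1.11 m → arm 1.13 m, τ = 104 × 1.13 = 117.5 N·m clockwise.
Sign: 8.64 × 9.81 = 84.76 N down at 0.88 m → arm 1.36 m, τ = 84.76 × 1.36 = 115.3 N·m clockwise.
Box: 31.8 × 9.81 = 312 N down at 1.281 m → arm 0.959 m, τ = 312 × 0.959 = 299.2 N·m clockwise.
Net moment of the loads = 532 N·m clockwise.
The upward force F acts at the right end, arm 2.24 m, giving F × 2.24 counterclockwise.
Setting net torque to zero: F × 2.24 = 532 → F = 532 / 2.24 = 237 N.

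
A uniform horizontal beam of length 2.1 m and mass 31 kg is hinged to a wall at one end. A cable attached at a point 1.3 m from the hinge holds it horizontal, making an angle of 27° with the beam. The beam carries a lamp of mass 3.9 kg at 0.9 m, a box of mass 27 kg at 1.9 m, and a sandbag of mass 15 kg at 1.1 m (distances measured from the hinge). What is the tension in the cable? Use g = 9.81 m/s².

Choose the hinge as the axis so the unknown hinge reaction has zero arm there.
Beam weight: 31 × 9.81 = 304.1 N down at 1.05 m → arm 1.05 m, τ = 304.1 × 1.05 = 319.3 N·m clockwise.
Lamp: 3.9 × 9.81 = 38.26 N down at 0.9 m → arm 0.9 m, τ = 38.26 × 0.9 = 34.43 N·m clockwise.
Box: 27 × 9.81 = 264.9 N down at 1.9 m → arm 1.9 m, τ = 264.9 × 1.9 = 503.3 N·m clockwise.
Sandbag: 15 × 9.81 = 147.2 N down at 1.1 m → arm 1.1 m, τ = 147.2 × 1.1 = 161.9 N·m clockwise.
Total clockwise load moment = 1019 N·m.
The cable tension T acts at 1.3 m; only its component perpendicular to the beam, T sinθ, produces torque. sin 27° = 0.454.
Balancing moments: T × 1.3 × 0.454 = 1019, giving T = 1019 / 0.5902 = 1730 N.

T ≈ 1730 N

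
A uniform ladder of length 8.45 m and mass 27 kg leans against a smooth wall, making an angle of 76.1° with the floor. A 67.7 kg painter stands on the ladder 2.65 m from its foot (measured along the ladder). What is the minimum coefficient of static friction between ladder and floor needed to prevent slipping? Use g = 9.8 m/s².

μ_min ≈ 0.0908

Taking torques about the foot of the ladder:
Ladder weight 27×9.8 = 264.6 N acts at 4.225 m along the ladder; its horizontal arm is 4.225·cos76.1° = 1.015 m → τ = 268.6 N·m clockwise.
Painter: 67.7×9.8 = 663.5 N at 2.65 m → arm 0.6366 m → τ = 422.4 N·m clockwise.
Wall normal N acts horizontally at the top; its moment arm is the height L sinθ = 8.45·sin76.1° = 8.203 m, counterclockwise.
Στ = 0 ⇒ N × 8.203 = 691 ⇒ N = 84.24 N.
ΣFx = 0 ⇒ f = N_wall = 84.24 N. ΣFy = 0 ⇒ N_floor = 928.1 N.
μ_min = f / N_floor = 84.24 / 928.1 = 0.0908.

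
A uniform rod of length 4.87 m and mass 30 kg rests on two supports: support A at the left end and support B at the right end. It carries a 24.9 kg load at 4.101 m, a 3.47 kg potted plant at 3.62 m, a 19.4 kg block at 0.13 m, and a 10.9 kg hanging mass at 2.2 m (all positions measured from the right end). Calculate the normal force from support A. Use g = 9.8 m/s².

R_A ≈ 431 N

Choose support B as the axis so its reaction then has zero moment arm.
Beam weight: 30 × 9.8 = 294 N down at 2.435 m → arm 2.435 m, τ = 294 × 2.435 = 715.9 N·m counterclockwise.
Load: 24.9 × 9.8 = 244 N down at 4.101 m → arm 4.101 m, τ = 244 × 4.101 = 1001 N·m counterclockwise.
Potted plant: 3.47 × 9.8 = 34.01 N down at 3.62 m → arm 3.62 m, τ = 34.01 × 3.62 = 123.1 N·m counterclockwise.
Block: 19.4 × 9.8 = 190.1 N down at 0.13 m → arm 0.13 m, τ = 190.1 × 0.13 = 24.71 N·m counterclockwise.
Hanging mass: 10.9 × 9.8 = 106.8 N down at 2.2 m → arm 2.2 m, τ = 106.8 × 2.2 = 235 N·m counterclockwise.
Net load moment about support B = 2100 N·m counterclockwise.
Reaction R at support A is upward at 4.87 m, arm 4.87 m → moment R × 4.87 clockwise.
Setting net torque to zero: R × 4.87 = 2100 → R = 431 N.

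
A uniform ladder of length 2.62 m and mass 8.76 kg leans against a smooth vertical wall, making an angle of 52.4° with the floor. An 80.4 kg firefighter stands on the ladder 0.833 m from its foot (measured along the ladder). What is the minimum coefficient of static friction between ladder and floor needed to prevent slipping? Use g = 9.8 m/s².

μ_min ≈ 0.259

Taking torques about the foot of the ladder:
Ladder weight 8.76×9.8 = 85.85 N acts at 1.31 m along the ladder; its horizontal arm is 1.31·cos52.4° = 0.7993 m → τ = 68.62 N·m clockwise.
Firefighter: 80.4×9.8 = 787.9 N at 0.833 m → arm 0.5083 m → τ = 400.5 N·m clockwise.
Wall normal N acts horizontally at the top; its moment arm is the height L sinθ = 2.62·sin52.4° = 2.076 m, counterclockwise.
Στ = 0 ⇒ N × 2.076 = 469.1 ⇒ N = 226 N.
ΣFx = 0 ⇒ f = N_wall = 226 N. ΣFy = 0 ⇒ N_floor = 873.8 N.
μ_min = f / N_floor = 226 / 873.8 = 0.259.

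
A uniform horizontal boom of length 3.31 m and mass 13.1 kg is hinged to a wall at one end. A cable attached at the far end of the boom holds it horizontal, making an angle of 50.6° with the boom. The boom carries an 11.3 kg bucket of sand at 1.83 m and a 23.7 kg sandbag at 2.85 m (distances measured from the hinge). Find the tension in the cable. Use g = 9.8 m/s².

Taking torques about the hinge:
Beam weight: 13.1 × 9.8 = 128.4 N down at 1.655 m → arm 1.655 m, τ = 128.4 × 1.655 = 212.5 N·m clockwise.
Bucket of sand: 11.3 × 9.8 = 110.7 N down at 1.83 m → arm 1.83 m, τ = 110.7 × 1.83 = 202.6 N·m clockwise.
Sandbag: 23.7 × 9.8 = 232.3 N down at 2.85 m → arm 2.85 m, τ = 232.3 × 2.85 = 662.1 N·m clockwise.
Total clockwise load moment = 1077 N·m.
The cable tension T acts at 3.31 m; only its component perpendicular to the boom, T sinθ, produces torque. sin 50.6° = 0.7727.
Balancing moments: T × 3.31 × 0.7727 = 1077, giving T = 1077 / 2.558 = 421 N.

T ≈ 421 N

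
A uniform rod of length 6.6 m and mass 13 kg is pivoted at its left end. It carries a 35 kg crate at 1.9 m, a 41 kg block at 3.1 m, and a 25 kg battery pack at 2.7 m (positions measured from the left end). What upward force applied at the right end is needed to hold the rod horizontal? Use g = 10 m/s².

About the left end:
Beam weight: 13 × 10 = 130 N down at 3.3 m → arm 3.3 m, τ = 130 × 3.3 = 429 N·m clockwise.
Crate: 35 × 10 = 350 N down at 1.9 m → arm 1.9 m, τ = 350 × 1.9 = 665 N·m clockwise.
Block: 41 × 10 = 410 N down at 3.1 m → arm 3.1 m, τ = 410 × 3.1 = 1271 N·m clockwise.
Battery pack: 25 × 10 = 250 N down at 2.7 m → arm 2.7 m, τ = 250 × 2.7 = 675 N·m clockwise.
Net moment of the loads = 3040 N·m clockwise.
The upward force F acts at the right end, arm 6.6 m, giving F × 6.6 counterclockwise.
Στ = 0 ⇒ F × 6.6 = 3040 ⇒ F = 3040 / 6.6 = 461 N.

F ≈ 461 N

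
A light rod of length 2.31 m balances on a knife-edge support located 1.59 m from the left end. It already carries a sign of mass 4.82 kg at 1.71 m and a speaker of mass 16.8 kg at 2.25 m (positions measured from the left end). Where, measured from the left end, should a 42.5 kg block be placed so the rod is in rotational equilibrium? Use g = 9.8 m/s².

x ≈ 1.32 m from the left end

About the knife-edge support (at 1.59 m from the left end):
Sign: 4.82 × 9.8 = 47.24 N down at 1.71 m → arm 0.12 m, τ = 47.24 × 0.12 = 5.669 N·m clockwise.
Speaker: 16.8 × 9.8 = 164.6 N down at 2.25 m → arm 0.66 m, τ = 164.6 × 0.66 = 108.6 N·m clockwise.
Net moment of existing loads = 114.3 N·m clockwise.
The block weighs 42.5 × 9.8 = 416.5 N and must supply an equal counterclockwise moment, so its lever arm about the knife-edge support is 114.3 / 416.5 = 0.274 m.
That puts it at 1.59 − 0.274 = 1.32 m from the left end.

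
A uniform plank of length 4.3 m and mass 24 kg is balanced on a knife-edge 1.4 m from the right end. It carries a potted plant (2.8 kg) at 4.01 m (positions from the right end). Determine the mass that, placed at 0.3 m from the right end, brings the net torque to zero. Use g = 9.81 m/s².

m ≈ 23 kg

Sum moments about the knife-edge (at 1.4 m from the right end) (the support reaction has zero arm there).
Beam weight: 24 × 9.81 = 235.4 N down at 2.15 m → arm 0.75 m, τ = 235.4 × 0.75 = 176.6 N·m counterclockwise.
Potted plant: 2.8 × 9.81 = 27.47 N down at 4.01 m → arm 2.61 m, τ = 27.47 × 2.61 = 71.7 N·m counterclockwise.
Net moment of known loads = 248.3 N·m counterclockwise.
An unknown mass m at 0.3 m has arm 1.1 m; its moment is m·g·1.1 clockwise.
Στ = 0 ⇒ m × 9.81 × 1.1 = 248.3 ⇒ m = 248.3 / (9.81 × 1.1) = 23 kg.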